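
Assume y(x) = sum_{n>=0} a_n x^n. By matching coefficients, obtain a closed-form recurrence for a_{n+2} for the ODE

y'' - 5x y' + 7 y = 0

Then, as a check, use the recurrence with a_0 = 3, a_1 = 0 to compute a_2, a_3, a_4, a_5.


Substitute y = sum_n a_n x^n.
y''(x) has coefficient (n+2)(n+1) a_{n+2} at x^n;
-5 x y'(x) has coefficient -5 n a_n at x^n (shift);
7 y(x) has coefficient 7 a_n at x^n.
Matching x^n: (n+2)(n+1) a_{n+2} + (-5n + 7) a_n = 0.
Thus a_{n+2} = (5n - 7) / ((n+1)(n+2)) * a_n.

Check with a_0 = 3, a_1 = 0 (apply the recurrence for n = 0, 1, 2, 3): a_0 = 3, a_1 = 0, a_2 = -21/2, a_3 = 0, a_4 = -21/8, a_5 = 0.

a_(n+2) = (5n - 7) / ((n+1)(n+2)) * a_n; check: a_0 = 3, a_1 = 0, a_2 = -21/2, a_3 = 0, a_4 = -21/8, a_5 = 0


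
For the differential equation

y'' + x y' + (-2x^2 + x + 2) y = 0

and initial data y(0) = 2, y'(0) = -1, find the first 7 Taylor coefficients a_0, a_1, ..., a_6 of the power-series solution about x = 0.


Ansatz: y(x) = sum_{n>=0} a_n x^n, so y'(x) = sum_{n>=1} n a_n x^(n-1) and y''(x) = sum_{n>=2} n(n-1) a_n x^(n-2).
Substitute into P(x) y'' + Q(x) y' + R(x) y = 0 with P(x) = 1, Q(x) = x, R(x) = -2x^2 + x + 2, and match powers of x.
Initial conditions: a_0 = 2, a_1 = -1.
Setting the coefficient of each power of x to zero and solving order by order (substituting the coefficients already found):
  x^0: 2 a_2 + 2 a_0 = 0  ->  2 a_2 = -2 a_0 = -4  ->  a_2 = -2
  x^1: 6 a_3 + 3 a_1 + a_0 = 0  ->  6 a_3 = -3 a_1 - a_0 = 1  ->  a_3 = 1/6
  x^2: 12 a_4 + 4 a_2 + a_1 - 2 a_0 = 0  ->  12 a_4 = -4 a_2 - a_1 + 2 a_0 = 13  ->  a_4 = 13/12
  x^3: 20 a_5 + 5 a_3 + a_2 - 2 a_1 = 0  ->  20 a_5 = -5 a_3 - a_2 + 2 a_1 = -5/6  ->  a_5 = -1/24
  x^4: 30 a_6 + 6 a_4 + a_3 - 2 a_2 = 0  ->  30 a_6 = -6 a_4 - a_3 + 2 a_2 = -32/3  ->  a_6 = -16/45
Truncated series: y(x) = 2 - x - 2 x^2 + (1/6) x^3 + (13/12) x^4 - (1/24) x^5 - (16/45) x^6 + O(x^7).

a_0 = 2; a_1 = -1; a_2 = -2; a_3 = 1/6; a_4 = 13/12; a_5 = -1/24; a_6 = -16/45


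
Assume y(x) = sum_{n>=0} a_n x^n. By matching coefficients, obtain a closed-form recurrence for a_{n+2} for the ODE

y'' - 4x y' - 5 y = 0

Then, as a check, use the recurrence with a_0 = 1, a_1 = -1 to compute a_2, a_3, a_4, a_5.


Substitute y = sum_n a_n x^n.
y''(x) has coefficient (n+2)(n+1) a_{n+2} at x^n;
-4 x y'(x) has coefficient -4 n a_n at x^n (shift);
-5 y(x) has coefficient -5 a_n at x^n.
Matching x^n: (n+2)(n+1) a_{n+2} + (-4n - 5) a_n = 0.
Thus a_{n+2} = (4n + 5) / ((n+1)(n+2)) * a_n.

Check with a_0 = 1, a_1 = -1 (apply the recurrence for n = 0, 1, 2, 3): a_0 = 1, a_1 = -1, a_2 = 5/2, a_3 = -3/2, a_4 = 65/24, a_5 = -51/40.

a_(n+2) = (4n + 5) / ((n+1)(n+2)) * a_n; check: a_0 = 1, a_1 = -1, a_2 = 5/2, a_3 = -3/2, a_4 = 65/24, a_5 = -51/40


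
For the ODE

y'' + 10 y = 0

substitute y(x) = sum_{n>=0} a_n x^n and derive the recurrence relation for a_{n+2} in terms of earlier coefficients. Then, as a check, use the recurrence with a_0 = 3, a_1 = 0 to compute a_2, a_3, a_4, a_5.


Substitute y = sum_n a_n x^n into y'' + (const) y = 0.
y''(x) = sum_{n>=0} (n+2)(n+1) a_{n+2} x^n.
The ODE becomes sum_n [(n+2)(n+1) a_{n+2} + 10 a_n] x^n = 0.
Setting each coefficient to zero gives the recurrence:
  (n+2)(n+1) a_{n+2} + 10 a_n = 0,
  a_{n+2} = -10 / ((n+1)(n+2)) a_n.

Check with a_0 = 3, a_1 = 0 (apply the recurrence for n = 0, 1, 2, 3): a_0 = 3, a_1 = 0, a_2 = -15, a_3 = 0, a_4 = 25/2, a_5 = 0.

a_{n+2} = -10/((n+1)(n+2)) * a_n; check: a_0 = 3, a_1 = 0, a_2 = -15, a_3 = 0, a_4 = 25/2, a_5 = 0


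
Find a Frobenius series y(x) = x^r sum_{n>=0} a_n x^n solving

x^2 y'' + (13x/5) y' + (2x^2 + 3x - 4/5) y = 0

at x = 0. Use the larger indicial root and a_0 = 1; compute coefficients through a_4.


Write in Frobenius form y'' + (p(x)/x) y' + (q(x)/x^2) y = 0:
  p(x) = 13/5,  q(x) = 2x^2 + 3x - 4/5.
Indicial equation: r(r-1) + (13/5) r + (-4/5) = 0 -> roots r_1 = 2/5, r_2 = -2.
Take r = r_1 = 2/5. Let y(x) = x^r sum_{n>=0} a_n x^n with a_0 = 1.
Substitute y = x^r sum a_n x^n and match x^{r+n}. The recurrence is
  D(n) a_n + 3 a_{n-1} + 2 a_{n-2} = 0,  where D(n) = (r+n)(r+n-1) + (13/5)(r+n) + (-4/5).
  a_n = [-3 a_{n-1} - 2 a_{n-2}] / D(n).
Since the indicial polynomial factors as (r - r_1)(r - r_2), D(n) = (r_1 + n - r_1)(r_1 + n - r_2) = n(n + 12/5).
Evaluating step by step (a_0 = 1):
  n = 1: D(1) = 1(1 + 12/5) = 17/5; numerator = -3(1) = -3; a_1 = (-3)/(17/5) = -15/17
  n = 2: D(2) = 2(2 + 12/5) = 44/5; numerator = -3(-15/17) - 2(1) = 11/17; a_2 = (11/17)/(44/5) = 5/68
  n = 3: D(3) = 3(3 + 12/5) = 81/5; numerator = -3(5/68) - 2(-15/17) = 105/68; a_3 = (105/68)/(81/5) = 175/1836
  n = 4: D(4) = 4(4 + 12/5) = 128/5; numerator = -3(175/1836) - 2(5/68) = -265/612; a_4 = (-265/612)/(128/5) = -1325/78336

r = 2/5; a_0 = 1; a_1 = -15/17; a_2 = 5/68; a_3 = 175/1836; a_4 = -1325/78336


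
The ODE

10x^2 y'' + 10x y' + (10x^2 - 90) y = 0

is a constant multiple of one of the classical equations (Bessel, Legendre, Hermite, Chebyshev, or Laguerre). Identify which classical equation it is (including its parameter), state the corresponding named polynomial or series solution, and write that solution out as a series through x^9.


All three coefficients share the factor 10; dividing through by 10 gives  x^2 y'' + x y' + (x^2 - 9) y = 0.
This matches the Bessel equation x^2 y'' + x y' + (x^2 - nu^2) y = 0 with nu^2 = 9, so nu = 3; the solution bounded at x = 0 is J_3(x).
Frobenius at x = 0: indicial roots ±nu; for r = nu the recurrence k(k + 2nu) c_k = -c_{k-2} gives the standard series J_nu(x) = sum_{k>=0} (-1)^k / (k! (k+nu)!) (x/2)^(2k+nu). Evaluate the first 4 terms:
  k = 0: (-1)^0 / (0! * 3! * 2^3) x^3 = 1/(1*6*8) x^3 = (1/48) x^3
  k = 1: (-1)^1 / (1! * 4! * 2^5) x^5 = -1/(1*24*32) x^5 = (-1/768) x^5
  k = 2: (-1)^2 / (2! * 5! * 2^7) x^7 = 1/(2*120*128) x^7 = (1/30720) x^7
  k = 3: (-1)^3 / (3! * 6! * 2^9) x^9 = -1/(6*720*512) x^9 = (-1/2211840) x^9
Hence J_3(x) = -x^9/2211840 + x^7/30720 - x^5/768 + x^3/48 + ....

J_3(x); series = -x^9/2211840 + x^7/30720 - x^5/768 + x^3/48


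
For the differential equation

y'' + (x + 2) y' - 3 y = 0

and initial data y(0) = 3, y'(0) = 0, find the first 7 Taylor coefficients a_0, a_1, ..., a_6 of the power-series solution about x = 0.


Ansatz: y(x) = sum_{n>=0} a_n x^n, so y'(x) = sum_{n>=1} n a_n x^(n-1) and y''(x) = sum_{n>=2} n(n-1) a_n x^(n-2).
Substitute into P(x) y'' + Q(x) y' + R(x) y = 0 with P(x) = 1, Q(x) = x + 2, R(x) = -3, and match powers of x.
Initial conditions: a_0 = 3, a_1 = 0.
Setting the coefficient of each power of x to zero and solving order by order (substituting the coefficients already found):
  x^0: 2 a_2 + 2 a_1 - 3 a_0 = 0  ->  2 a_2 = -2 a_1 + 3 a_0 = 9  ->  a_2 = 9/2
  x^1: 6 a_3 + 4 a_2 - 2 a_1 = 0  ->  6 a_3 = -4 a_2 + 2 a_1 = -18  ->  a_3 = -3
  x^2: 12 a_4 + 6 a_3 - a_2 = 0  ->  12 a_4 = -6 a_3 + a_2 = 45/2  ->  a_4 = 15/8
  x^3: 20 a_5 + 8 a_4 = 0  ->  20 a_5 = -8 a_4 = -15  ->  a_5 = -3/4
  x^4: 30 a_6 + 10 a_5 + a_4 = 0  ->  30 a_6 = -10 a_5 - a_4 = 45/8  ->  a_6 = 3/16
Truncated series: y(x) = 3 + (9/2) x^2 - 3 x^3 + (15/8) x^4 - (3/4) x^5 + (3/16) x^6 + O(x^7).

a_0 = 3; a_1 = 0; a_2 = 9/2; a_3 = -3; a_4 = 15/8; a_5 = -3/4; a_6 = 3/16


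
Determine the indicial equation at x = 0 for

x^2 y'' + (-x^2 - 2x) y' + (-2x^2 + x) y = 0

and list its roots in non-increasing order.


Divide by x^2 to reach normal form y'' + P_1(x) y' + P_2(x) y = 0 with P_1(x) = -1 - 2/x and P_2(x) = -2 + 1/x.
x = 0 is a singular point because the y'-coefficient -1 - 2/x has a pole at x = 0 and the y-coefficient -2 + 1/x has a pole at x = 0.
It is a regular singular point because x P_1(x) = p(x) = -x - 2 and x^2 P_2(x) = q(x) = -2x^2 + x are polynomials, hence analytic at x = 0.
p(0) = -2,  q(0) = 0.
Indicial equation: r(r-1) + p(0) r + q(0) = 0, i.e. r^2 + (p(0) - 1) r + q(0) = 0, i.e. r^2 - 3 r = 0.
Discriminant: (-3)^2 - 4(0) = 9, so r = (3 ± 3)/2.
Solving: r_1 = 3, r_2 = 0.

indicial: r^2 - 3 r = 0; roots r_1 = 3, r_2 = 0


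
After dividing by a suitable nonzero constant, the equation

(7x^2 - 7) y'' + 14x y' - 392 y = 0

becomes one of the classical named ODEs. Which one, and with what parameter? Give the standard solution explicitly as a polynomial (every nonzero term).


All three coefficients share the factor -7; dividing through by -7 gives  (1 - x^2) y'' - 2x y' + 56 y = 0.
This matches the Legendre equation (1 - x^2) y'' - 2x y' + n(n+1) y = 0 (note the -2x y' term) with n(n+1) = 56, so n = 7; the polynomial solution is P_7(x).
With y = sum_k a_k x^k, matching x^k gives (k+2)(k+1) a_{k+2} = [k(k+1) - n(n+1)] a_k = (k - 7)(k + 8) a_k. The right side vanishes at k = 7, so the series with the parity of 7 terminates at degree 7.
Standard normalization (P_n(1) = 1): leading coefficient (2n)!/(2^n (n!)^2) = 87178291200/(128*25401600) = 429/16, so a_7 = 429/16. Work downward with a_k = (k+1)(k+2) a_{k+2} / ((k - 7)(k + 8)):
  a_5 = (6)(7)(429/16) / ((5 - 7)(5 + 8)) = (9009/8)/(-26) = -693/16
  a_3 = (4)(5)(-693/16) / ((3 - 7)(3 + 8)) = (-3465/4)/(-44) = 315/16
  a_1 = (2)(3)(315/16) / ((1 - 7)(1 + 8)) = (945/8)/(-54) = -35/16
Hence P_7(x) = 429 x^7/16 - 693 x^5/16 + 315 x^3/16 - 35 x/16.

P_7(x); series = 429 x^7/16 - 693 x^5/16 + 315 x^3/16 - 35 x/16


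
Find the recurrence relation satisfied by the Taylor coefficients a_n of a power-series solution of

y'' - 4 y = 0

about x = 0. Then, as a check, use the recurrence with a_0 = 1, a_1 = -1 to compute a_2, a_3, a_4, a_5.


Substitute y = sum_n a_n x^n into y'' + (const) y = 0.
y''(x) = sum_{n>=0} (n+2)(n+1) a_{n+2} x^n.
The ODE becomes sum_n [(n+2)(n+1) a_{n+2} - 4 a_n] x^n = 0.
Setting each coefficient to zero gives the recurrence:
  (n+2)(n+1) a_{n+2} - 4 a_n = 0,
  a_{n+2} = 4 / ((n+1)(n+2)) a_n.

Check with a_0 = 1, a_1 = -1 (apply the recurrence for n = 0, 1, 2, 3): a_0 = 1, a_1 = -1, a_2 = 2, a_3 = -2/3, a_4 = 2/3, a_5 = -2/15.

a_{n+2} = 4/((n+1)(n+2)) * a_n; check: a_0 = 1, a_1 = -1, a_2 = 2, a_3 = -2/3, a_4 = 2/3, a_5 = -2/15


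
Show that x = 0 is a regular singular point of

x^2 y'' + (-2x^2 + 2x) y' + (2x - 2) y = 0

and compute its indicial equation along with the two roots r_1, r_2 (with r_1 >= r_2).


Divide by x^2 to reach normal form y'' + P_1(x) y' + P_2(x) y = 0 with P_1(x) = -2 + 2/x and P_2(x) = 2/x - 2/x^2.
x = 0 is a singular point because the y'-coefficient -2 + 2/x has a pole at x = 0 and the y-coefficient 2/x - 2/x^2 has a pole at x = 0.
It is a regular singular point because x P_1(x) = p(x) = 2 - 2x and x^2 P_2(x) = q(x) = 2x - 2 are polynomials, hence analytic at x = 0.
p(0) = 2,  q(0) = -2.
Indicial equation: r(r-1) + p(0) r + q(0) = 0, i.e. r^2 + (p(0) - 1) r + q(0) = 0, i.e. r^2 + 1 r - 2 = 0.
Discriminant: (1)^2 - 4(-2) = 9, so r = (-1 ± 3)/2.
Solving: r_1 = 1, r_2 = -2.

indicial: r^2 + 1 r - 2 = 0; roots r_1 = 1, r_2 = -2


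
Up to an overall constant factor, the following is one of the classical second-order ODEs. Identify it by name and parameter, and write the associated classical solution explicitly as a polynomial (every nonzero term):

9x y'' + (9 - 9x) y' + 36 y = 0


All three coefficients share the factor 9; dividing through by 9 gives  x y'' + (1 - x) y' + 4 y = 0.
This matches the Laguerre equation x y'' + (1 - x) y' + n y = 0 with n = 4; the polynomial solution is L_4(x).
With y = sum_k a_k x^k, matching x^k gives (k+1)k a_{k+1} + (k+1) a_{k+1} - k a_k + n a_k = 0, i.e. (k+1)^2 a_{k+1} = (k - n) a_k = (k - 4) a_k. The right side vanishes at k = 4, so the series terminates at degree 4.
Standard normalization L_n(0) = 1 gives a_0 = 1. Work upward with a_{k+1} = (k - 4) a_k / (k+1)^2:
  a_1 = (0 - 4)(1) / 1^2 = -4/1 = -4
  a_2 = (1 - 4)(-4) / 2^2 = 12/4 = 3
  a_3 = (2 - 4)(3) / 3^2 = -6/9 = -2/3
  a_4 = (3 - 4)(-2/3) / 4^2 = (2/3)/16 = 1/24
Hence L_4(x) = x^4/24 - 2 x^3/3 + 3 x^2 - 4 x + 1.

L_4(x); series = x^4/24 - 2 x^3/3 + 3 x^2 - 4 x + 1


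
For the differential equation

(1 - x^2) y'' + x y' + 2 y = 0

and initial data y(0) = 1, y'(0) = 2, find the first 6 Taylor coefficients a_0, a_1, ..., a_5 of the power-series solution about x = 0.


Ansatz: y(x) = sum_{n>=0} a_n x^n, so y'(x) = sum_{n>=1} n a_n x^(n-1) and y''(x) = sum_{n>=2} n(n-1) a_n x^(n-2).
Substitute into P(x) y'' + Q(x) y' + R(x) y = 0 with P(x) = 1 - x^2, Q(x) = x, R(x) = 2, and match powers of x.
Initial conditions: a_0 = 1, a_1 = 2.
Setting the coefficient of each power of x to zero and solving order by order (substituting the coefficients already found):
  x^0: 2 a_2 + 2 a_0 = 0  ->  2 a_2 = -2 a_0 = -2  ->  a_2 = -1
  x^1: 6 a_3 + 3 a_1 = 0  ->  6 a_3 = -3 a_1 = -6  ->  a_3 = -1
  x^2: 12 a_4 + 2 a_2 = 0  ->  12 a_4 = -2 a_2 = 2  ->  a_4 = 1/6
  x^3: 20 a_5 - a_3 = 0  ->  20 a_5 = a_3 = -1  ->  a_5 = -1/20
Truncated series: y(x) = 1 + 2 x - x^2 - x^3 + (1/6) x^4 - (1/20) x^5 + O(x^6).

a_0 = 1; a_1 = 2; a_2 = -1; a_3 = -1; a_4 = 1/6; a_5 = -1/20


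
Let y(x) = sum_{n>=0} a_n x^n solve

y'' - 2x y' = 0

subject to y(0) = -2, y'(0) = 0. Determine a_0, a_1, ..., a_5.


Ansatz: y(x) = sum_{n>=0} a_n x^n, so y'(x) = sum_{n>=1} n a_n x^(n-1) and y''(x) = sum_{n>=2} n(n-1) a_n x^(n-2).
Substitute into P(x) y'' + Q(x) y' + R(x) y = 0 with P(x) = 1, Q(x) = -2x, R(x) = 0, and match powers of x.
Initial conditions: a_0 = -2, a_1 = 0.
Setting the coefficient of each power of x to zero and solving order by order (substituting the coefficients already found):
  x^0: 2 a_2 = 0  ->  a_2 = 0
  x^1: 6 a_3 - 2 a_1 = 0  ->  6 a_3 = 2 a_1 = 0  ->  a_3 = 0
  x^2: 12 a_4 - 4 a_2 = 0  ->  12 a_4 = 4 a_2 = 0  ->  a_4 = 0
  x^3: 20 a_5 - 6 a_3 = 0  ->  20 a_5 = 6 a_3 = 0  ->  a_5 = 0
Truncated series: y(x) = -2 + O(x^6).

a_0 = -2; a_1 = 0; a_2 = 0; a_3 = 0; a_4 = 0; a_5 = 0


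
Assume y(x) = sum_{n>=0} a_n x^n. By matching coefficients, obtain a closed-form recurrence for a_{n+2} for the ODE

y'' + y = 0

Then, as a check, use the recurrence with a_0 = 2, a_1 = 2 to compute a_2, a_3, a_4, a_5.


Substitute y = sum_n a_n x^n into y'' + (const) y = 0.
y''(x) = sum_{n>=0} (n+2)(n+1) a_{n+2} x^n.
The ODE becomes sum_n [(n+2)(n+1) a_{n+2} + 1 a_n] x^n = 0.
Setting each coefficient to zero gives the recurrence:
  (n+2)(n+1) a_{n+2} + 1 a_n = 0,
  a_{n+2} = -1 / ((n+1)(n+2)) a_n.

Check with a_0 = 2, a_1 = 2 (apply the recurrence for n = 0, 1, 2, 3): a_0 = 2, a_1 = 2, a_2 = -1, a_3 = -1/3, a_4 = 1/12, a_5 = 1/60.

a_{n+2} = -1/((n+1)(n+2)) * a_n; check: a_0 = 2, a_1 = 2, a_2 = -1, a_3 = -1/3, a_4 = 1/12, a_5 = 1/60


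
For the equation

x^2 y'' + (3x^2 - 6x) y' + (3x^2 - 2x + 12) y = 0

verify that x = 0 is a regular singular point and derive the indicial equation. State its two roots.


Divide by x^2 to reach normal form y'' + P_1(x) y' + P_2(x) y = 0 with P_1(x) = 3 - 6/x and P_2(x) = 3 - 2/x + 12/x^2.
x = 0 is a singular point because the y'-coefficient 3 - 6/x has a pole at x = 0 and the y-coefficient 3 - 2/x + 12/x^2 has a pole at x = 0.
It is a regular singular point because x P_1(x) = p(x) = 3x - 6 and x^2 P_2(x) = q(x) = 3x^2 - 2x + 12 are polynomials, hence analytic at x = 0.
p(0) = -6,  q(0) = 12.
Indicial equation: r(r-1) + p(0) r + q(0) = 0, i.e. r^2 + (p(0) - 1) r + q(0) = 0, i.e. r^2 - 7 r + 12 = 0.
Discriminant: (-7)^2 - 4(12) = 1, so r = (7 ± 1)/2.
Solving: r_1 = 4, r_2 = 3.

indicial: r^2 - 7 r + 12 = 0; roots r_1 = 4, r_2 = 3


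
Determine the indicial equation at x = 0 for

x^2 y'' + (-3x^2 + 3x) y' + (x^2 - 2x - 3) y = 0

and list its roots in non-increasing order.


Divide by x^2 to reach normal form y'' + P_1(x) y' + P_2(x) y = 0 with P_1(x) = -3 + 3/x and P_2(x) = 1 - 2/x - 3/x^2.
x = 0 is a singular point because the y'-coefficient -3 + 3/x has a pole at x = 0 and the y-coefficient 1 - 2/x - 3/x^2 has a pole at x = 0.
It is a regular singular point because x P_1(x) = p(x) = 3 - 3x and x^2 P_2(x) = q(x) = x^2 - 2x - 3 are polynomials, hence analytic at x = 0.
p(0) = 3,  q(0) = -3.
Indicial equation: r(r-1) + p(0) r + q(0) = 0, i.e. r^2 + (p(0) - 1) r + q(0) = 0, i.e. r^2 + 2 r - 3 = 0.
Discriminant: (2)^2 - 4(-3) = 16, so r = (-2 ± 4)/2.
Solving: r_1 = 1, r_2 = -3.

indicial: r^2 + 2 r - 3 = 0; roots r_1 = 1, r_2 = -3


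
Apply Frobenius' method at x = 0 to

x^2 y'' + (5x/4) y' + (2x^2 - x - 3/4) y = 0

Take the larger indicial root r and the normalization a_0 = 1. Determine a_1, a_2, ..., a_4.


Write in Frobenius form y'' + (p(x)/x) y' + (q(x)/x^2) y = 0:
  p(x) = 5/4,  q(x) = 2x^2 - x - 3/4.
Indicial equation: r(r-1) + (5/4) r + (-3/4) = 0 -> roots r_1 = 3/4, r_2 = -1.
Take r = r_1 = 3/4. Let y(x) = x^r sum_{n>=0} a_n x^n with a_0 = 1.
Substitute y = x^r sum a_n x^n and match x^{r+n}. The recurrence is
  D(n) a_n - 1 a_{n-1} + 2 a_{n-2} = 0,  where D(n) = (r+n)(r+n-1) + (5/4)(r+n) + (-3/4).
  a_n = [1 a_{n-1} - 2 a_{n-2}] / D(n).
Since the indicial polynomial factors as (r - r_1)(r - r_2), D(n) = (r_1 + n - r_1)(r_1 + n - r_2) = n(n + 7/4).
Evaluating step by step (a_0 = 1):
  n = 1: D(1) = 1(1 + 7/4) = 11/4; numerator = 1(1) = 1; a_1 = (1)/(11/4) = 4/11
  n = 2: D(2) = 2(2 + 7/4) = 15/2; numerator = 1(4/11) - 2(1) = -18/11; a_2 = (-18/11)/(15/2) = -12/55
  n = 3: D(3) = 3(3 + 7/4) = 57/4; numerator = 1(-12/55) - 2(4/11) = -52/55; a_3 = (-52/55)/(57/4) = -208/3135
  n = 4: D(4) = 4(4 + 7/4) = 23; numerator = 1(-208/3135) - 2(-12/55) = 232/627; a_4 = (232/627)/(23) = 232/14421

r = 3/4; a_0 = 1; a_1 = 4/11; a_2 = -12/55; a_3 = -208/3135; a_4 = 232/14421


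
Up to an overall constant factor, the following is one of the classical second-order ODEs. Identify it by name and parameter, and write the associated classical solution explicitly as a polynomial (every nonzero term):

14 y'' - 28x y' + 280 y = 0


All three coefficients share the factor 14; dividing through by 14 gives  y'' - 2x y' + 20 y = 0.
This matches the Hermite equation y'' - 2x y' + 2n y = 0 with 2n = 20, so n = 10; the polynomial solution is H_10(x).
With y = sum_k a_k x^k, matching x^k gives (k+2)(k+1) a_{k+2} = 2(k - n) a_k = 2(k - 10) a_k. The right side vanishes at k = 10, so the series with the parity of 10 terminates at degree 10.
Standard normalization: leading coefficient of H_n is 2^n, so a_10 = 2^10 = 1024. Work downward with a_k = (k+1)(k+2) a_{k+2} / (2(k - n)):
  a_8 = (9)(10)(1024) / (2(8 - 10)) = 92160/(-4) = -23040
  a_6 = (7)(8)(-23040) / (2(6 - 10)) = -1290240/(-8) = 161280
  a_4 = (5)(6)(161280) / (2(4 - 10)) = 4838400/(-12) = -403200
  a_2 = (3)(4)(-403200) / (2(2 - 10)) = -4838400/(-16) = 302400
  a_0 = (1)(2)(302400) / (2(0 - 10)) = 604800/(-20) = -30240
Hence H_10(x) = 1024 x^10 - 23040 x^8 + 161280 x^6 - 403200 x^4 + 302400 x^2 - 30240.

H_10(x); series = 1024 x^10 - 23040 x^8 + 161280 x^6 - 403200 x^4 + 302400 x^2 - 30240


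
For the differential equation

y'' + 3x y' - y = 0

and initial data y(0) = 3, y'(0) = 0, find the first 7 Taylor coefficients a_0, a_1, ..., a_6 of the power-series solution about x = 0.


Ansatz: y(x) = sum_{n>=0} a_n x^n, so y'(x) = sum_{n>=1} n a_n x^(n-1) and y''(x) = sum_{n>=2} n(n-1) a_n x^(n-2).
Substitute into P(x) y'' + Q(x) y' + R(x) y = 0 with P(x) = 1, Q(x) = 3x, R(x) = -1, and match powers of x.
Initial conditions: a_0 = 3, a_1 = 0.
Setting the coefficient of each power of x to zero and solving order by order (substituting the coefficients already found):
  x^0: 2 a_2 - a_0 = 0  ->  2 a_2 = a_0 = 3  ->  a_2 = 3/2
  x^1: 6 a_3 + 2 a_1 = 0  ->  6 a_3 = -2 a_1 = 0  ->  a_3 = 0
  x^2: 12 a_4 + 5 a_2 = 0  ->  12 a_4 = -5 a_2 = -15/2  ->  a_4 = -5/8
  x^3: 20 a_5 + 8 a_3 = 0  ->  20 a_5 = -8 a_3 = 0  ->  a_5 = 0
  x^4: 30 a_6 + 11 a_4 = 0  ->  30 a_6 = -11 a_4 = 55/8  ->  a_6 = 11/48
Truncated series: y(x) = 3 + (3/2) x^2 - (5/8) x^4 + (11/48) x^6 + O(x^7).

a_0 = 3; a_1 = 0; a_2 = 3/2; a_3 = 0; a_4 = -5/8; a_5 = 0; a_6 = 11/48


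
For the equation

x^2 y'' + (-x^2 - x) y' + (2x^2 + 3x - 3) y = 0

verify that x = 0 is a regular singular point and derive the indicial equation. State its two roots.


Divide by x^2 to reach normal form y'' + P_1(x) y' + P_2(x) y = 0 with P_1(x) = -1 - 1/x and P_2(x) = 2 + 3/x - 3/x^2.
x = 0 is a singular point because the y'-coefficient -1 - 1/x has a pole at x = 0 and the y-coefficient 2 + 3/x - 3/x^2 has a pole at x = 0.
It is a regular singular point because x P_1(x) = p(x) = -x - 1 and x^2 P_2(x) = q(x) = 2x^2 + 3x - 3 are polynomials, hence analytic at x = 0.
p(0) = -1,  q(0) = -3.
Indicial equation: r(r-1) + p(0) r + q(0) = 0, i.e. r^2 + (p(0) - 1) r + q(0) = 0, i.e. r^2 - 2 r - 3 = 0.
Discriminant: (-2)^2 - 4(-3) = 16, so r = (2 ± 4)/2.
Solving: r_1 = 3, r_2 = -1.

indicial: r^2 - 2 r - 3 = 0; roots r_1 = 3, r_2 = -1


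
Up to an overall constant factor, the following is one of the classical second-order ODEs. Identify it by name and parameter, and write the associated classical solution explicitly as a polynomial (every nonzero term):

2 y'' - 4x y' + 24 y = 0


All three coefficients share the factor 2; dividing through by 2 gives  y'' - 2x y' + 12 y = 0.
This matches the Hermite equation y'' - 2x y' + 2n y = 0 with 2n = 12, so n = 6; the polynomial solution is H_6(x).
With y = sum_k a_k x^k, matching x^k gives (k+2)(k+1) a_{k+2} = 2(k - n) a_k = 2(k - 6) a_k. The right side vanishes at k = 6, so the series with the parity of 6 terminates at degree 6.
Standard normalization: leading coefficient of H_n is 2^n, so a_6 = 2^6 = 64. Work downward with a_k = (k+1)(k+2) a_{k+2} / (2(k - n)):
  a_4 = (5)(6)(64) / (2(4 - 6)) = 1920/(-4) = -480
  a_2 = (3)(4)(-480) / (2(2 - 6)) = -5760/(-8) = 720
  a_0 = (1)(2)(720) / (2(0 - 6)) = 1440/(-12) = -120
Hence H_6(x) = 64 x^6 - 480 x^4 + 720 x^2 - 120.

H_6(x); series = 64 x^6 - 480 x^4 + 720 x^2 - 120


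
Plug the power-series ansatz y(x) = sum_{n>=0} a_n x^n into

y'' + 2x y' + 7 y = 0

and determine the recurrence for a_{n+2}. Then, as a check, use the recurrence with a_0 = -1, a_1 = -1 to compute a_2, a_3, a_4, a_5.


Substitute y = sum_n a_n x^n.
y''(x) has coefficient (n+2)(n+1) a_{n+2} at x^n;
2 x y'(x) has coefficient 2 n a_n at x^n (shift);
7 y(x) has coefficient 7 a_n at x^n.
Matching x^n: (n+2)(n+1) a_{n+2} + (2n + 7) a_n = 0.
Thus a_{n+2} = (-2n - 7) / ((n+1)(n+2)) * a_n.

Check with a_0 = -1, a_1 = -1 (apply the recurrence for n = 0, 1, 2, 3): a_0 = -1, a_1 = -1, a_2 = 7/2, a_3 = 3/2, a_4 = -77/24, a_5 = -39/40.

a_(n+2) = (-2n - 7) / ((n+1)(n+2)) * a_n; check: a_0 = -1, a_1 = -1, a_2 = 7/2, a_3 = 3/2, a_4 = -77/24, a_5 = -39/40


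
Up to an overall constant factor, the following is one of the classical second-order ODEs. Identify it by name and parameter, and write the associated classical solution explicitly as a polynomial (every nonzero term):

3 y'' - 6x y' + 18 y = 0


All three coefficients share the factor 3; dividing through by 3 gives  y'' - 2x y' + 6 y = 0.
This matches the Hermite equation y'' - 2x y' + 2n y = 0 with 2n = 6, so n = 3; the polynomial solution is H_3(x).
With y = sum_k a_k x^k, matching x^k gives (k+2)(k+1) a_{k+2} = 2(k - n) a_k = 2(k - 3) a_k. The right side vanishes at k = 3, so the series with the parity of 3 terminates at degree 3.
Standard normalization: leading coefficient of H_n is 2^n, so a_3 = 2^3 = 8. Work downward with a_k = (k+1)(k+2) a_{k+2} / (2(k - n)):
  a_1 = (2)(3)(8) / (2(1 - 3)) = 48/(-4) = -12
Hence H_3(x) = 8 x^3 - 12 x.

H_3(x); series = 8 x^3 - 12 x


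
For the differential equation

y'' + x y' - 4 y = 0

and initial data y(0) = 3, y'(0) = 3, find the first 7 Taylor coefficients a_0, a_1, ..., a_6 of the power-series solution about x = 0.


Ansatz: y(x) = sum_{n>=0} a_n x^n, so y'(x) = sum_{n>=1} n a_n x^(n-1) and y''(x) = sum_{n>=2} n(n-1) a_n x^(n-2).
Substitute into P(x) y'' + Q(x) y' + R(x) y = 0 with P(x) = 1, Q(x) = x, R(x) = -4, and match powers of x.
Initial conditions: a_0 = 3, a_1 = 3.
Setting the coefficient of each power of x to zero and solving order by order (substituting the coefficients already found):
  x^0: 2 a_2 - 4 a_0 = 0  ->  2 a_2 = 4 a_0 = 12  ->  a_2 = 6
  x^1: 6 a_3 - 3 a_1 = 0  ->  6 a_3 = 3 a_1 = 9  ->  a_3 = 3/2
  x^2: 12 a_4 - 2 a_2 = 0  ->  12 a_4 = 2 a_2 = 12  ->  a_4 = 1
  x^3: 20 a_5 - a_3 = 0  ->  20 a_5 = a_3 = 3/2  ->  a_5 = 3/40
  x^4: 30 a_6 = 0  ->  a_6 = 0
Truncated series: y(x) = 3 + 3 x + 6 x^2 + (3/2) x^3 + x^4 + (3/40) x^5 + O(x^7).

a_0 = 3; a_1 = 3; a_2 = 6; a_3 = 3/2; a_4 = 1; a_5 = 3/40; a_6 = 0


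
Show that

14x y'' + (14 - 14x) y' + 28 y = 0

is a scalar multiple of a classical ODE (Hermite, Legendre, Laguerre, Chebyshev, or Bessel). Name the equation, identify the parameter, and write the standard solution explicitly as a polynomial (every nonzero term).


All three coefficients share the factor 14; dividing through by 14 gives  x y'' + (1 - x) y' + 2 y = 0.
This matches the Laguerre equation x y'' + (1 - x) y' + n y = 0 with n = 2; the polynomial solution is L_2(x).
With y = sum_k a_k x^k, matching x^k gives (k+1)k a_{k+1} + (k+1) a_{k+1} - k a_k + n a_k = 0, i.e. (k+1)^2 a_{k+1} = (k - n) a_k = (k - 2) a_k. The right side vanishes at k = 2, so the series terminates at degree 2.
Standard normalization L_n(0) = 1 gives a_0 = 1. Work upward with a_{k+1} = (k - 2) a_k / (k+1)^2:
  a_1 = (0 - 2)(1) / 1^2 = -2/1 = -2
  a_2 = (1 - 2)(-2) / 2^2 = 2/4 = 1/2
Hence L_2(x) = x^2/2 - 2 x + 1.

L_2(x); series = x^2/2 - 2 x + 1


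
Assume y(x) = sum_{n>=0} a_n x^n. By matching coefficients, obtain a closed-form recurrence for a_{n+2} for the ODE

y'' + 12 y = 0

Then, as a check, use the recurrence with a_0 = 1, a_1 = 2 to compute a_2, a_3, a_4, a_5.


Substitute y = sum_n a_n x^n into y'' + (const) y = 0.
y''(x) = sum_{n>=0} (n+2)(n+1) a_{n+2} x^n.
The ODE becomes sum_n [(n+2)(n+1) a_{n+2} + 12 a_n] x^n = 0.
Setting each coefficient to zero gives the recurrence:
  (n+2)(n+1) a_{n+2} + 12 a_n = 0,
  a_{n+2} = -12 / ((n+1)(n+2)) a_n.

Check with a_0 = 1, a_1 = 2 (apply the recurrence for n = 0, 1, 2, 3): a_0 = 1, a_1 = 2, a_2 = -6, a_3 = -4, a_4 = 6, a_5 = 12/5.

a_{n+2} = -12/((n+1)(n+2)) * a_n; check: a_0 = 1, a_1 = 2, a_2 = -6, a_3 = -4, a_4 = 6, a_5 = 12/5


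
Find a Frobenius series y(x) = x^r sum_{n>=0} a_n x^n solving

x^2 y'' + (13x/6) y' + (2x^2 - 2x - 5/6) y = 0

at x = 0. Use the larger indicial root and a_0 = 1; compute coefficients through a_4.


Write in Frobenius form y'' + (p(x)/x) y' + (q(x)/x^2) y = 0:
  p(x) = 13/6,  q(x) = 2x^2 - 2x - 5/6.
Indicial equation: r(r-1) + (13/6) r + (-5/6) = 0 -> roots r_1 = 1/2, r_2 = -5/3.
Take r = r_1 = 1/2. Let y(x) = x^r sum_{n>=0} a_n x^n with a_0 = 1.
Substitute y = x^r sum a_n x^n and match x^{r+n}. The recurrence is
  D(n) a_n - 2 a_{n-1} + 2 a_{n-2} = 0,  where D(n) = (r+n)(r+n-1) + (13/6)(r+n) + (-5/6).
  a_n = [2 a_{n-1} - 2 a_{n-2}] / D(n).
Since the indicial polynomial factors as (r - r_1)(r - r_2), D(n) = (r_1 + n - r_1)(r_1 + n - r_2) = n(n + 13/6).
Evaluating step by step (a_0 = 1):
  n = 1: D(1) = 1(1 + 13/6) = 19/6; numerator = 2(1) = 2; a_1 = (2)/(19/6) = 12/19
  n = 2: D(2) = 2(2 + 13/6) = 25/3; numerator = 2(12/19) - 2(1) = -14/19; a_2 = (-14/19)/(25/3) = -42/475
  n = 3: D(3) = 3(3 + 13/6) = 31/2; numerator = 2(-42/475) - 2(12/19) = -36/25; a_3 = (-36/25)/(31/2) = -72/775
  n = 4: D(4) = 4(4 + 13/6) = 74/3; numerator = 2(-72/775) - 2(-42/475) = -132/14725; a_4 = (-132/14725)/(74/3) = -198/544825

r = 1/2; a_0 = 1; a_1 = 12/19; a_2 = -42/475; a_3 = -72/775; a_4 = -198/544825


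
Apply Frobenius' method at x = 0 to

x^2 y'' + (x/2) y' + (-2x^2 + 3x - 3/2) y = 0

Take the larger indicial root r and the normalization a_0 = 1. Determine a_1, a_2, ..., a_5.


Write in Frobenius form y'' + (p(x)/x) y' + (q(x)/x^2) y = 0:
  p(x) = 1/2,  q(x) = -2x^2 + 3x - 3/2.
Indicial equation: r(r-1) + (1/2) r + (-3/2) = 0 -> roots r_1 = 3/2, r_2 = -1.
Take r = r_1 = 3/2. Let y(x) = x^r sum_{n>=0} a_n x^n with a_0 = 1.
Substitute y = x^r sum a_n x^n and match x^{r+n}. The recurrence is
  D(n) a_n + 3 a_{n-1} - 2 a_{n-2} = 0,  where D(n) = (r+n)(r+n-1) + (1/2)(r+n) + (-3/2).
  a_n = [-3 a_{n-1} + 2 a_{n-2}] / D(n).
Since the indicial polynomial factors as (r - r_1)(r - r_2), D(n) = (r_1 + n - r_1)(r_1 + n - r_2) = n(n + 5/2).
Evaluating step by step (a_0 = 1):
  n = 1: D(1) = 1(1 + 5/2) = 7/2; numerator = -3(1) = -3; a_1 = (-3)/(7/2) = -6/7
  n = 2: D(2) = 2(2 + 5/2) = 9; numerator = -3(-6/7) + 2(1) = 32/7; a_2 = (32/7)/(9) = 32/63
  n = 3: D(3) = 3(3 + 5/2) = 33/2; numerator = -3(32/63) + 2(-6/7) = -68/21; a_3 = (-68/21)/(33/2) = -136/693
  n = 4: D(4) = 4(4 + 5/2) = 26; numerator = -3(-136/693) + 2(32/63) = 1112/693; a_4 = (1112/693)/(26) = 556/9009
  n = 5: D(5) = 5(5 + 5/2) = 75/2; numerator = -3(556/9009) + 2(-136/693) = -5204/9009; a_5 = (-5204/9009)/(75/2) = -10408/675675

r = 3/2; a_0 = 1; a_1 = -6/7; a_2 = 32/63; a_3 = -136/693; a_4 = 556/9009; a_5 = -10408/675675


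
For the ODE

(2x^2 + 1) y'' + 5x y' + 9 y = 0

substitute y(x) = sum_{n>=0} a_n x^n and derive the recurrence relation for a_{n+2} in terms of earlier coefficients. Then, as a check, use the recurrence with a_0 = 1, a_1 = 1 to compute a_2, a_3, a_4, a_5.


Substitute y = sum_n a_n x^n.
(1 + 2 x^2) y'' contributes (n+2)(n+1) a_{n+2} + 2 n(n-1) a_n at x^n.
5 x y'(x) contributes 5 n a_n at x^n.
9 y(x) contributes 9 a_n at x^n.
Matching x^n: (n+2)(n+1) a_{n+2} + (2 n(n-1) + 5 n + 9) a_n = 0.
Thus a_{n+2} = (-2 n(n-1) - 5 n - 9) / ((n+1)(n+2)) * a_n.

Check with a_0 = 1, a_1 = 1 (apply the recurrence for n = 0, 1, 2, 3): a_0 = 1, a_1 = 1, a_2 = -9/2, a_3 = -7/3, a_4 = 69/8, a_5 = 21/5.

a_(n+2) = (-2 n(n-1) - 5 n - 9) / ((n+1)(n+2)) * a_n; check: a_0 = 1, a_1 = 1, a_2 = -9/2, a_3 = -7/3, a_4 = 69/8, a_5 = 21/5


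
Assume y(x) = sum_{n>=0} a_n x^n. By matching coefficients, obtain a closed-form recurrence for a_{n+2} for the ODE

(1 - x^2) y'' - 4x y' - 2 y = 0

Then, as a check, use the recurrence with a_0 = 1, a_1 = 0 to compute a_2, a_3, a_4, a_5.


Substitute y = sum_n a_n x^n.
(1 - 1 x^2) y'' contributes (n+2)(n+1) a_{n+2} - n(n-1) a_n at x^n.
-4 x y'(x) contributes -4 n a_n at x^n.
-2 y(x) contributes -2 a_n at x^n.
Matching x^n: (n+2)(n+1) a_{n+2} + (-n(n-1) - 4 n - 2) a_n = 0.
Thus a_{n+2} = (n(n-1) + 4 n + 2) / ((n+1)(n+2)) * a_n.

Check with a_0 = 1, a_1 = 0 (apply the recurrence for n = 0, 1, 2, 3): a_0 = 1, a_1 = 0, a_2 = 1, a_3 = 0, a_4 = 1, a_5 = 0.

a_(n+2) = (n(n-1) + 4 n + 2) / ((n+1)(n+2)) * a_n; check: a_0 = 1, a_1 = 0, a_2 = 1, a_3 = 0, a_4 = 1, a_5 = 0


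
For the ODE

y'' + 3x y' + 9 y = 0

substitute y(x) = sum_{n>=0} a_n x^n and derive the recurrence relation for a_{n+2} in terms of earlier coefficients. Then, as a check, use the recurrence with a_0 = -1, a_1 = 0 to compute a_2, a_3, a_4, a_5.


Substitute y = sum_n a_n x^n.
y''(x) has coefficient (n+2)(n+1) a_{n+2} at x^n;
3 x y'(x) has coefficient 3 n a_n at x^n (shift);
9 y(x) has coefficient 9 a_n at x^n.
Matching x^n: (n+2)(n+1) a_{n+2} + (3n + 9) a_n = 0.
Thus a_{n+2} = (-3n - 9) / ((n+1)(n+2)) * a_n.

Check with a_0 = -1, a_1 = 0 (apply the recurrence for n = 0, 1, 2, 3): a_0 = -1, a_1 = 0, a_2 = 9/2, a_3 = 0, a_4 = -45/8, a_5 = 0.

a_(n+2) = (-3n - 9) / ((n+1)(n+2)) * a_n; check: a_0 = -1, a_1 = 0, a_2 = 9/2, a_3 = 0, a_4 = -45/8, a_5 = 0


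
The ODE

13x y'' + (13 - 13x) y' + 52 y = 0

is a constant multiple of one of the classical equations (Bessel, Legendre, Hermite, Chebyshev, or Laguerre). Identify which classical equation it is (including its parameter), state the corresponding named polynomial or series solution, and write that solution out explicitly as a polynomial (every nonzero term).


All three coefficients share the factor 13; dividing through by 13 gives  x y'' + (1 - x) y' + 4 y = 0.
This matches the Laguerre equation x y'' + (1 - x) y' + n y = 0 with n = 4; the polynomial solution is L_4(x).
With y = sum_k a_k x^k, matching x^k gives (k+1)k a_{k+1} + (k+1) a_{k+1} - k a_k + n a_k = 0, i.e. (k+1)^2 a_{k+1} = (k - n) a_k = (k - 4) a_k. The right side vanishes at k = 4, so the series terminates at degree 4.
Standard normalization L_n(0) = 1 gives a_0 = 1. Work upward with a_{k+1} = (k - 4) a_k / (k+1)^2:
  a_1 = (0 - 4)(1) / 1^2 = -4/1 = -4
  a_2 = (1 - 4)(-4) / 2^2 = 12/4 = 3
  a_3 = (2 - 4)(3) / 3^2 = -6/9 = -2/3
  a_4 = (3 - 4)(-2/3) / 4^2 = (2/3)/16 = 1/24
Hence L_4(x) = x^4/24 - 2 x^3/3 + 3 x^2 - 4 x + 1.

L_4(x); series = x^4/24 - 2 x^3/3 + 3 x^2 - 4 x + 1


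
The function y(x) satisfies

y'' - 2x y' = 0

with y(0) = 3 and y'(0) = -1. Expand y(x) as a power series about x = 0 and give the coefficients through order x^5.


Ansatz: y(x) = sum_{n>=0} a_n x^n, so y'(x) = sum_{n>=1} n a_n x^(n-1) and y''(x) = sum_{n>=2} n(n-1) a_n x^(n-2).
Substitute into P(x) y'' + Q(x) y' + R(x) y = 0 with P(x) = 1, Q(x) = -2x, R(x) = 0, and match powers of x.
Initial conditions: a_0 = 3, a_1 = -1.
Setting the coefficient of each power of x to zero and solving order by order (substituting the coefficients already found):
  x^0: 2 a_2 = 0  ->  a_2 = 0
  x^1: 6 a_3 - 2 a_1 = 0  ->  6 a_3 = 2 a_1 = -2  ->  a_3 = -1/3
  x^2: 12 a_4 - 4 a_2 = 0  ->  12 a_4 = 4 a_2 = 0  ->  a_4 = 0
  x^3: 20 a_5 - 6 a_3 = 0  ->  20 a_5 = 6 a_3 = -2  ->  a_5 = -1/10
Truncated series: y(x) = 3 - x - (1/3) x^3 - (1/10) x^5 + O(x^6).

a_0 = 3; a_1 = -1; a_2 = 0; a_3 = -1/3; a_4 = 0; a_5 = -1/10


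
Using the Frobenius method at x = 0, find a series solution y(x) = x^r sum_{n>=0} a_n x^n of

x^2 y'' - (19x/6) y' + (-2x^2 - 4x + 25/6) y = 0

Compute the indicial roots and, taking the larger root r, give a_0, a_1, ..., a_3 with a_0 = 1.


Write in Frobenius form y'' + (p(x)/x) y' + (q(x)/x^2) y = 0:
  p(x) = -19/6,  q(x) = -2x^2 - 4x + 25/6.
Indicial equation: r(r-1) + (-19/6) r + (25/6) = 0 -> roots r_1 = 5/2, r_2 = 5/3.
Take r = r_1 = 5/2. Let y(x) = x^r sum_{n>=0} a_n x^n with a_0 = 1.
Substitute y = x^r sum a_n x^n and match x^{r+n}. The recurrence is
  D(n) a_n - 4 a_{n-1} - 2 a_{n-2} = 0,  where D(n) = (r+n)(r+n-1) + (-19/6)(r+n) + (25/6).
  a_n = [4 a_{n-1} + 2 a_{n-2}] / D(n).
Since the indicial polynomial factors as (r - r_1)(r - r_2), D(n) = (r_1 + n - r_1)(r_1 + n - r_2) = n(n + 5/6).
Evaluating step by step (a_0 = 1):
  n = 1: D(1) = 1(1 + 5/6) = 11/6; numerator = 4(1) = 4; a_1 = (4)/(11/6) = 24/11
  n = 2: D(2) = 2(2 + 5/6) = 17/3; numerator = 4(24/11) + 2(1) = 118/11; a_2 = (118/11)/(17/3) = 354/187
  n = 3: D(3) = 3(3 + 5/6) = 23/2; numerator = 4(354/187) + 2(24/11) = 2232/187; a_3 = (2232/187)/(23/2) = 4464/4301

r = 5/2; a_0 = 1; a_1 = 24/11; a_2 = 354/187; a_3 = 4464/4301


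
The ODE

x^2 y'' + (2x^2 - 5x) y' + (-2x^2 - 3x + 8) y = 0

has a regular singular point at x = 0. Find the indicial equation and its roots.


Divide by x^2 to reach normal form y'' + P_1(x) y' + P_2(x) y = 0 with P_1(x) = 2 - 5/x and P_2(x) = -2 - 3/x + 8/x^2.
x = 0 is a singular point because the y'-coefficient 2 - 5/x has a pole at x = 0 and the y-coefficient -2 - 3/x + 8/x^2 has a pole at x = 0.
It is a regular singular point because x P_1(x) = p(x) = 2x - 5 and x^2 P_2(x) = q(x) = -2x^2 - 3x + 8 are polynomials, hence analytic at x = 0.
p(0) = -5,  q(0) = 8.
Indicial equation: r(r-1) + p(0) r + q(0) = 0, i.e. r^2 + (p(0) - 1) r + q(0) = 0, i.e. r^2 - 6 r + 8 = 0.
Discriminant: (-6)^2 - 4(8) = 4, so r = (6 ± 2)/2.
Solving: r_1 = 4, r_2 = 2.

indicial: r^2 - 6 r + 8 = 0; roots r_1 = 4, r_2 = 2


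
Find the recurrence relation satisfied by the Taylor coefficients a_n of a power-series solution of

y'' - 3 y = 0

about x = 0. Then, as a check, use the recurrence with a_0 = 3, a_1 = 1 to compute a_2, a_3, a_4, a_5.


Substitute y = sum_n a_n x^n into y'' + (const) y = 0.
y''(x) = sum_{n>=0} (n+2)(n+1) a_{n+2} x^n.
The ODE becomes sum_n [(n+2)(n+1) a_{n+2} - 3 a_n] x^n = 0.
Setting each coefficient to zero gives the recurrence:
  (n+2)(n+1) a_{n+2} - 3 a_n = 0,
  a_{n+2} = 3 / ((n+1)(n+2)) a_n.

Check with a_0 = 3, a_1 = 1 (apply the recurrence for n = 0, 1, 2, 3): a_0 = 3, a_1 = 1, a_2 = 9/2, a_3 = 1/2, a_4 = 9/8, a_5 = 3/40.

a_{n+2} = 3/((n+1)(n+2)) * a_n; check: a_0 = 3, a_1 = 1, a_2 = 9/2, a_3 = 1/2, a_4 = 9/8, a_5 = 3/40


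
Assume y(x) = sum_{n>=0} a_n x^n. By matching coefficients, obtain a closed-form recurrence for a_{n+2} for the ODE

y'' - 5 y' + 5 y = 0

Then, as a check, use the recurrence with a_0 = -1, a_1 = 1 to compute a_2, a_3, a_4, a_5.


Substitute y = sum_n a_n x^n.
y''(x) has coefficient (n+2)(n+1) a_{n+2} at x^n;
-5 y'(x) has coefficient -5 (n+1) a_{n+1} at x^n;
5 y(x) has coefficient 5 a_n at x^n.
Matching x^n: (n+2)(n+1) a_{n+2} - 5 (n+1) a_{n+1} + 5 a_n = 0.
Thus a_{n+2} = [5 (n+1) a_{n+1} - 5 a_n] / ((n+1)(n+2)).

Check with a_0 = -1, a_1 = 1 (apply the recurrence for n = 0, 1, 2, 3): a_0 = -1, a_1 = 1, a_2 = 5, a_3 = 15/2, a_4 = 175/24, a_5 = 65/12.

a_(n+2) = [5 (n+1) a_(n+1) - 5 a_n] / ((n+1)(n+2)); check: a_0 = -1, a_1 = 1, a_2 = 5, a_3 = 15/2, a_4 = 175/24, a_5 = 65/12


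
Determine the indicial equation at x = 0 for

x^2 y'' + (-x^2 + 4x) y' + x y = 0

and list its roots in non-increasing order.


Divide by x^2 to reach normal form y'' + P_1(x) y' + P_2(x) y = 0 with P_1(x) = -1 + 4/x and P_2(x) = 1/x.
x = 0 is a singular point because the y'-coefficient -1 + 4/x has a pole at x = 0 and the y-coefficient 1/x has a pole at x = 0.
It is a regular singular point because x P_1(x) = p(x) = 4 - x and x^2 P_2(x) = q(x) = x are polynomials, hence analytic at x = 0.
p(0) = 4,  q(0) = 0.
Indicial equation: r(r-1) + p(0) r + q(0) = 0, i.e. r^2 + (p(0) - 1) r + q(0) = 0, i.e. r^2 + 3 r = 0.
Discriminant: (3)^2 - 4(0) = 9, so r = (-3 ± 3)/2.
Solving: r_1 = 0, r_2 = -3.

indicial: r^2 + 3 r = 0; roots r_1 = 0, r_2 = -3


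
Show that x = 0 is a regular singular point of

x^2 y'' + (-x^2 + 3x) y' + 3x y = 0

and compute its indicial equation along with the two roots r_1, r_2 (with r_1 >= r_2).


Divide by x^2 to reach normal form y'' + P_1(x) y' + P_2(x) y = 0 with P_1(x) = -1 + 3/x and P_2(x) = 3/x.
x = 0 is a singular point because the y'-coefficient -1 + 3/x has a pole at x = 0 and the y-coefficient 3/x has a pole at x = 0.
It is a regular singular point because x P_1(x) = p(x) = 3 - x and x^2 P_2(x) = q(x) = 3x are polynomials, hence analytic at x = 0.
p(0) = 3,  q(0) = 0.
Indicial equation: r(r-1) + p(0) r + q(0) = 0, i.e. r^2 + (p(0) - 1) r + q(0) = 0, i.e. r^2 + 2 r = 0.
Discriminant: (2)^2 - 4(0) = 4, so r = (-2 ± 2)/2.
Solving: r_1 = 0, r_2 = -2.

indicial: r^2 + 2 r = 0; roots r_1 = 0, r_2 = -2


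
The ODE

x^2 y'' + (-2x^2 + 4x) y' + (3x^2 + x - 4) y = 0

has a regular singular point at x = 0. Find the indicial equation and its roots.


Divide by x^2 to reach normal form y'' + P_1(x) y' + P_2(x) y = 0 with P_1(x) = -2 + 4/x and P_2(x) = 3 + 1/x - 4/x^2.
x = 0 is a singular point because the y'-coefficient -2 + 4/x has a pole at x = 0 and the y-coefficient 3 + 1/x - 4/x^2 has a pole at x = 0.
It is a regular singular point because x P_1(x) = p(x) = 4 - 2x and x^2 P_2(x) = q(x) = 3x^2 + x - 4 are polynomials, hence analytic at x = 0.
p(0) = 4,  q(0) = -4.
Indicial equation: r(r-1) + p(0) r + q(0) = 0, i.e. r^2 + (p(0) - 1) r + q(0) = 0, i.e. r^2 + 3 r - 4 = 0.
Discriminant: (3)^2 - 4(-4) = 25, so r = (-3 ± 5)/2.
Solving: r_1 = 1, r_2 = -4.

indicial: r^2 + 3 r - 4 = 0; roots r_1 = 1, r_2 = -4


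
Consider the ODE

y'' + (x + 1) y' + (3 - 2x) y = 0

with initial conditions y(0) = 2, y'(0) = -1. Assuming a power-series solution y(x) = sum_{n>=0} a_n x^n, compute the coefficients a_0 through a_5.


Ansatz: y(x) = sum_{n>=0} a_n x^n, so y'(x) = sum_{n>=1} n a_n x^(n-1) and y''(x) = sum_{n>=2} n(n-1) a_n x^(n-2).
Substitute into P(x) y'' + Q(x) y' + R(x) y = 0 with P(x) = 1, Q(x) = x + 1, R(x) = 3 - 2x, and match powers of x.
Initial conditions: a_0 = 2, a_1 = -1.
Setting the coefficient of each power of x to zero and solving order by order (substituting the coefficients already found):
  x^0: 2 a_2 + a_1 + 3 a_0 = 0  ->  2 a_2 = -a_1 - 3 a_0 = -5  ->  a_2 = -5/2
  x^1: 6 a_3 + 2 a_2 + 4 a_1 - 2 a_0 = 0  ->  6 a_3 = -2 a_2 - 4 a_1 + 2 a_0 = 13  ->  a_3 = 13/6
  x^2: 12 a_4 + 3 a_3 + 5 a_2 - 2 a_1 = 0  ->  12 a_4 = -3 a_3 - 5 a_2 + 2 a_1 = 4  ->  a_4 = 1/3
  x^3: 20 a_5 + 4 a_4 + 6 a_3 - 2 a_2 = 0  ->  20 a_5 = -4 a_4 - 6 a_3 + 2 a_2 = -58/3  ->  a_5 = -29/30
Truncated series: y(x) = 2 - x - (5/2) x^2 + (13/6) x^3 + (1/3) x^4 - (29/30) x^5 + O(x^6).

a_0 = 2; a_1 = -1; a_2 = -5/2; a_3 = 13/6; a_4 = 1/3; a_5 = -29/30


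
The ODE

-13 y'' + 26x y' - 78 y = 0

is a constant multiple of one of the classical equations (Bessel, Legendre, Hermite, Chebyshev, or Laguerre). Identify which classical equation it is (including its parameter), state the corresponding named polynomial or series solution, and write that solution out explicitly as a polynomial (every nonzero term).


All three coefficients share the factor -13; dividing through by -13 gives  y'' - 2x y' + 6 y = 0.
This matches the Hermite equation y'' - 2x y' + 2n y = 0 with 2n = 6, so n = 3; the polynomial solution is H_3(x).
With y = sum_k a_k x^k, matching x^k gives (k+2)(k+1) a_{k+2} = 2(k - n) a_k = 2(k - 3) a_k. The right side vanishes at k = 3, so the series with the parity of 3 terminates at degree 3.
Standard normalization: leading coefficient of H_n is 2^n, so a_3 = 2^3 = 8. Work downward with a_k = (k+1)(k+2) a_{k+2} / (2(k - n)):
  a_1 = (2)(3)(8) / (2(1 - 3)) = 48/(-4) = -12
Hence H_3(x) = 8 x^3 - 12 x.

H_3(x); series = 8 x^3 - 12 x
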